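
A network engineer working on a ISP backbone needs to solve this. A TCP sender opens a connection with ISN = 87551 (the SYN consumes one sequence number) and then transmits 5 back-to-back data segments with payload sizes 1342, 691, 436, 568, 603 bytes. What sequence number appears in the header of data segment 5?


The SYN occupies sequence number ISN = 87551, so the first data byte is ISN + 1 = 87552.
SEQ of data segment i = (ISN + 1) + sum of payload sizes of segments 1..i-1.
Segment 1: SEQ = 87552, payload = 1342 bytes
Segment 2: SEQ = 88894, payload = 691 bytes
Segment 3: SEQ = 89585, payload = 436 bytes
Segment 4: SEQ = 90021, payload = 568 bytes
Segment 5: SEQ = 90589, payload = 603 bytes
SEQ of segment 5 = 87552 + 1342 + 691 + 436 + 568 = 90589

90589


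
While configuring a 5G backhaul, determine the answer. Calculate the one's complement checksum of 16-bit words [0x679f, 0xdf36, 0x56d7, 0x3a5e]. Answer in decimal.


Given words: [0x679f, 0xdf36, 0x56d7, 0x3a5e]
Step 1: Sum all words
Raw sum = 26527 + 57142 + 22231 + 14942 = 120842
Step 2: Fold carry: (55306 + 1) = 55307
One's complement = ~55307 & 0xFFFF = 10228

10228


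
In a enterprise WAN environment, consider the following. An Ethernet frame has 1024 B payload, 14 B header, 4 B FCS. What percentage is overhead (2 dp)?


Given: payload = 1024 B, header = 14 B, trailer = 4 B
Overhead bytes = header + trailer = 14 + 4 = 18
Total frame = payload + overhead = 1024 + 18 = 1042
Overhead % = 18 / 1042 * 100 = 1.7274% -> 1.73% (2 dp)

1.73


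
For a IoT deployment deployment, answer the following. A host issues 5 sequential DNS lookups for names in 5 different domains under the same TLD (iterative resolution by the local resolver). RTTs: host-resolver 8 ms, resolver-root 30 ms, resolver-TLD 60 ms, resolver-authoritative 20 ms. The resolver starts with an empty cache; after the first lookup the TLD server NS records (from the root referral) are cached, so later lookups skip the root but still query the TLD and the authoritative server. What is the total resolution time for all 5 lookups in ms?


Lookup 1 (cold cache): local + root + TLD + auth = 8 + 30 + 60 + 20 = 118 ms
Lookups 2..5 (TLD NS cached -> skip root; new domain -> still ask TLD and auth): local + TLD + auth = 8 + 60 + 20 = 88 ms each
Remaining 4 lookups: 4 * 88 = 352 ms
Total = 118 + 352 = 470 ms

470


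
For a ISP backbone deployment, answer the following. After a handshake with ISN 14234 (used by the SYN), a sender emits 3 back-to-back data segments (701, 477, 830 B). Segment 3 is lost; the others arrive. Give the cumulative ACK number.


SYN uses sequence number 14234; first data byte = ISN + 1 = 14235.
Segment 1: SEQ = 14235, len = 701 B, covers [14235, 14935]
Segment 2: SEQ = 14936, len = 477 B, covers [14936, 15412]
Segment 3: SEQ = 15413, len = 830 B, covers [15413, 16242] [LOST]
In-order data received: bytes [14235, 15412] (segments 1..2).
Segment 3 missing -> gap begins at byte 15413.
Cumulative ACK = next expected in-order byte = 14235 + 701 + 477 = 15413

15413


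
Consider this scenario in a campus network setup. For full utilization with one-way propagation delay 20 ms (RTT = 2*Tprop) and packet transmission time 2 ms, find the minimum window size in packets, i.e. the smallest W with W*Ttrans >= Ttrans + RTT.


Given: Ttrans = 2 ms, RTT = 40 ms (= 2 * Tprop, Tprop = 20 ms)
Time until first ACK returns = Ttrans + RTT = 2 + 40 = 42 ms
Need W * Ttrans >= Ttrans + RTT  ->  W >= (Ttrans + RTT) / Ttrans
(Ttrans + RTT) / Ttrans = 42 / 2 = 21
W_min = ceil(21) = 21

21


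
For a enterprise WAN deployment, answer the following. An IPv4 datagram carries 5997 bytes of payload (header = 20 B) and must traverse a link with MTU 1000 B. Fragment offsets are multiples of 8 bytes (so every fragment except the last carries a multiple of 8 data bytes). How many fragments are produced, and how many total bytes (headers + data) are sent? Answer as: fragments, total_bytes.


Max data per non-final fragment = floor((MTU - header)/8)*8 = floor((1000 - 20)/8)*8 = floor(980/8)*8 = 976 B
Final fragment needs no 8-byte alignment: it can carry up to MTU - header = 980 B
Non-final fragments needed = ceil((payload - 980) / 976) = ceil(5017/976) = ceil(5.1404) = 6
Number of fragments = 6 + 1 = 7
Fragment sizes (data): 6 * 976 B + 141 B (last, 141 <= 980 OK)
Total bytes sent = payload + n_frags * header = 5997 + 7*20 = 5997 + 140 = 6137 B

7, 6137


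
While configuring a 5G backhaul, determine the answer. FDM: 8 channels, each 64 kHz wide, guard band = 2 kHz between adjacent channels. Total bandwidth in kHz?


Given: 8 channels, 64 kHz each, guard = 2 kHz
Channel bandwidth = 8 * 64 = 512 kHz
Guard bands = 7 gaps * 2 kHz = 14 kHz
Total = 512 + 14 = 526 kHz

526


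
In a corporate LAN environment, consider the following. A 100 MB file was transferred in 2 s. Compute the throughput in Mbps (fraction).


Given: file = 100 MB, time = 2 s
File in Mb = 100 * 8 = 800 Mb
Throughput = 800 / 2 Mbps
Throughput = 400 Mbps

400


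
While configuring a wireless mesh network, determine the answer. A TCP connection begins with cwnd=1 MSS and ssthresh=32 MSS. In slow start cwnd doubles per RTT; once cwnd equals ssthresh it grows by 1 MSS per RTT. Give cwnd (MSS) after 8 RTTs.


RTT 0: cwnd = 1 MSS (initial)
RTT 1: cwnd = 2 MSS (slow start, doubled)
RTT 2: cwnd = 4 MSS (slow start, doubled)
RTT 3: cwnd = 8 MSS (slow start, doubled)
RTT 4: cwnd = 16 MSS (slow start, doubled)
RTT 5: cwnd = 32 MSS (slow start, doubled)
RTT 6: cwnd = 33 MSS (congestion avoidance, +1)
RTT 7: cwnd = 34 MSS (congestion avoidance, +1)
RTT 8: cwnd = 35 MSS (congestion avoidance, +1)

35


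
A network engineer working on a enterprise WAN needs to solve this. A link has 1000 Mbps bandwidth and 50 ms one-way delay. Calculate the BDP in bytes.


Given: bandwidth = 1000 Mbps, delay = 50 ms
BDP in bits = 1000 * 10^6 * 50 / 1000
BDP in bits = 50000000
BDP in bytes = 50000000 / 8 = 6250000

6250000


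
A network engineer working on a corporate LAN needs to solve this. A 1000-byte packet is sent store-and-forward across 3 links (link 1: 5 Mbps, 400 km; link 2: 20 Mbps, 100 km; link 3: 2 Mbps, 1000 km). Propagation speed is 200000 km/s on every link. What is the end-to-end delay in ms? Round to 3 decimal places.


Packet = 1000 bytes = 8000 bits. Store-and-forward: sum (t_trans + t_prop) per link.
Link 1: t_trans = 8000/(5*10^6) s = 1.6000 ms; t_prop = 400/200000 s = 2.0000 ms; subtotal = 3.6000 ms
Link 2: t_trans = 8000/(20*10^6) s = 0.4000 ms; t_prop = 100/200000 s = 0.5000 ms; subtotal = 0.9000 ms
Link 3: t_trans = 8000/(2*10^6) s = 4.0000 ms; t_prop = 1000/200000 s = 5.0000 ms; subtotal = 9.0000 ms
End-to-end = 3.6000 + 0.9000 + 9.0000 = 13.5000 ms -> 13.500 ms (3 dp)

13.500


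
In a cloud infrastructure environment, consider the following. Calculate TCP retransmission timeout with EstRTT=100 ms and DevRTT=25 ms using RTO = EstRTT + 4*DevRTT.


Given: EstRTT = 100 ms, DevRTT = 25 ms
Timeout = EstRTT + 4 * DevRTT
4 * DevRTT = 4 * 25 = 100
Timeout = 100 + 100 = 200 ms

200


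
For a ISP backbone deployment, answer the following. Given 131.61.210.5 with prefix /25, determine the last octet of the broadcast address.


Given: IP = 131.61.210.5, prefix = /25
Host bits = 32 - 25 = 7
Network last octet = 5 AND mask = 0
Host part size = 2^7 - 1 = 127
Broadcast last octet = 0 OR 127 = 127

127


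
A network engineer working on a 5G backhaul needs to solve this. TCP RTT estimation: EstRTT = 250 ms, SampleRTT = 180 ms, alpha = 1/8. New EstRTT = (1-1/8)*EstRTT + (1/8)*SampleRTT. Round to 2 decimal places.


Given: EstRTT = 250 ms, SampleRTT = 180 ms, alpha = 1/8
New EstRTT = (1 - alpha) * EstRTT + alpha * SampleRTT
(7/8) * 250 = 218.75
(1/8) * 180 = 22.5
New EstRTT = 218.75 + 22.5 = 241.25 ms -> 241.25 ms (2 dp)

241.25


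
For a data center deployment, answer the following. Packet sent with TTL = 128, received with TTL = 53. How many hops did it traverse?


Given: initial TTL = 128, received TTL = 53
Hops = initial TTL - received TTL
Hops = 128 - 53 = 75

75


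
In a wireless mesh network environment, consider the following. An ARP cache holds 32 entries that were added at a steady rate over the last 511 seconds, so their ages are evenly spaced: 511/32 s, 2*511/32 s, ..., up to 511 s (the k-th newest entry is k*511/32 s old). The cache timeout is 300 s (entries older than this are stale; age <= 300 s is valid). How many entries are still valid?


Ages are k * 511/32 s for k = 1..32 (spacing = 15.9688 s).
Entry k is valid iff k * 511/32 <= 300 iff k <= 32 * 300 / 511 = 18.7867
n_valid = floor(18.7867) = 18
(n_stale = 32 - 18 = 14)

18


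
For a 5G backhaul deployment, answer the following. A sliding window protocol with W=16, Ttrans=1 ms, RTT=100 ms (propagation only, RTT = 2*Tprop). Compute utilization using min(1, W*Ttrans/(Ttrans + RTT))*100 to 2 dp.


Given: W = 16, Ttrans = 1 ms, RTT = 100 ms (= 2 * Tprop, Tprop = 50 ms)
Cycle time = Ttrans + RTT = 1 + 100 = 101 ms (first packet sent until its ACK returns)
W * Ttrans = 16 * 1 = 16 ms of sending per cycle
W * Ttrans / (Ttrans + RTT) = 16 / 101 = 0.158416
U = min(1, 0.158416) = 0.158416
U% = 15.84%

15.84


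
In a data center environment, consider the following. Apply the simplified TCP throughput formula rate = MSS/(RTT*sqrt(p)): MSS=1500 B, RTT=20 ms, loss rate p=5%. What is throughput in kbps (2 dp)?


Given: MSS = 1500 bytes, RTT = 20 ms, loss = 5%
RTT in seconds = 20 / 1000 = 0.02
Loss rate = 5% = 0.05
sqrt(loss) = sqrt(0.05) = 0.223606797750
Throughput (bytes/s) = 1500 / (0.02 * 0.223606797750) = 335410.1966
Throughput (kbps) = 335410.1966 * 8 / 1000 = 2683.281573 -> 2683.28 kbps (2 dp)

2683.28


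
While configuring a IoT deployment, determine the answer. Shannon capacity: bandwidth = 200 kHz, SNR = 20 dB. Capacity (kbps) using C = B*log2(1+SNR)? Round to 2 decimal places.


Given: B = 200 kHz, SNR = 20 dB
SNR linear = 10^(20/10) = 100
1 + SNR = 101
log2(101) = 6.6582114828
C = 200 * 1000 * 6.6582114828 = 1331642.2966 bps
C = 1331.642297 kbps -> 1331.64 kbps (2 dp)

1331.64


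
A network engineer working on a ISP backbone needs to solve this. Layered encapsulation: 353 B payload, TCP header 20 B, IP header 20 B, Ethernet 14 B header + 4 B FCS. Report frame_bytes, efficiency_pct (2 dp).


TCP segment = 353 + 20 = 373 B
IP packet = 373 + 20 = 393 B
Ethernet frame = 393 + 14 + 4 = 411 B
Efficiency = app / frame = 353 / 411 = 0.858881 = 85.8881% -> 85.89% (2 dp)

411, 85.89


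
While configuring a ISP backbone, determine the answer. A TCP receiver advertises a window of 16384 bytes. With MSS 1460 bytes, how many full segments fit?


Given: RWND = 16384 bytes, MSS = 1460 bytes
Full segments = floor(RWND / MSS)
Full segments = floor(16384 / 1460)
Full segments = floor(11.2219) = 11

11


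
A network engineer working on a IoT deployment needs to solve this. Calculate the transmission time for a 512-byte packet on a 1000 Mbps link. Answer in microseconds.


Given: packet = 512 bytes, bandwidth = 1000 Mbps
Packet in bits = 512 * 8 = 4096 bits
Bandwidth = 1000 * 10^6 = 1000000000 bps
Time = 4096 / 1000000000 seconds
Time in us = 4096 * 10^6 / 1000000000 = 4.096

4.096


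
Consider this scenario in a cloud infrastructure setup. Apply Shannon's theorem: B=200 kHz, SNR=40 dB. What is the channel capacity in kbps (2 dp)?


Given: B = 200 kHz, SNR = 40 dB
SNR linear = 10^(40/10) = 10000
1 + SNR = 10001
log2(10001) = 13.2878566418
C = 200 * 1000 * 13.2878566418 = 2657571.3284 bps
C = 2657.571328 kbps -> 2657.57 kbps (2 dp)

2657.57


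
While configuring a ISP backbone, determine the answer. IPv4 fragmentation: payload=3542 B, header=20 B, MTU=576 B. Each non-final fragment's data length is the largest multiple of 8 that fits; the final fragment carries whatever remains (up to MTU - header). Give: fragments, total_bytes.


Max data per non-final fragment = floor((MTU - header)/8)*8 = floor((576 - 20)/8)*8 = floor(556/8)*8 = 552 B
Final fragment needs no 8-byte alignment: it can carry up to MTU - header = 556 B
Non-final fragments needed = ceil((payload - 556) / 552) = ceil(2986/552) = ceil(5.4094) = 6
Number of fragments = 6 + 1 = 7
Fragment sizes (data): 6 * 552 B + 230 B (last, 230 <= 556 OK)
Total bytes sent = payload + n_frags * header = 3542 + 7*20 = 3542 + 140 = 3682 B

7, 3682


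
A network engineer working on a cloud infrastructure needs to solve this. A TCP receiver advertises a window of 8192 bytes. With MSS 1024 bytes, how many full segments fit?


Given: RWND = 8192 bytes, MSS = 1024 bytes
Full segments = floor(RWND / MSS)
Full segments = floor(8192 / 1024)
Full segments = floor(8.0) = 8

8


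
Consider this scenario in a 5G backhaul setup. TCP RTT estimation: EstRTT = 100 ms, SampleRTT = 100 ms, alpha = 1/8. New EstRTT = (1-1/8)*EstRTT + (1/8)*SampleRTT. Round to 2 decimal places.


Given: EstRTT = 100 ms, SampleRTT = 100 ms, alpha = 1/8
New EstRTT = (1 - alpha) * EstRTT + alpha * SampleRTT
(7/8) * 100 = 87.5
(1/8) * 100 = 12.5
New EstRTT = 87.5 + 12.5 = 100 ms -> 100.00 ms (2 dp)

100.00


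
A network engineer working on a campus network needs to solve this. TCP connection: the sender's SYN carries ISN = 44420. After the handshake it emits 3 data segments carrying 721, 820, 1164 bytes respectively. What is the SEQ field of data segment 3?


The SYN occupies sequence number ISN = 44420, so the first data byte is ISN + 1 = 44421.
SEQ of data segment i = (ISN + 1) + sum of payload sizes of segments 1..i-1.
Segment 1: SEQ = 44421, payload = 721 bytes
Segment 2: SEQ = 45142, payload = 820 bytes
Segment 3: SEQ = 45962, payload = 1164 bytes
SEQ of segment 3 = 44421 + 721 + 820 = 45962

45962


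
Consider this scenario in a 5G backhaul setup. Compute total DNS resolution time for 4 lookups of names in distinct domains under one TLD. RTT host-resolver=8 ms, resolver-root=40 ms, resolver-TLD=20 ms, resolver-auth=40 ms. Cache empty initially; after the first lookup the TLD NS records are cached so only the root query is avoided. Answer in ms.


Lookup 1 (cold cache): local + root + TLD + auth = 8 + 40 + 20 + 40 = 108 ms
Lookups 2..4 (TLD NS cached -> skip root; new domain -> still ask TLD and auth): local + TLD + auth = 8 + 20 + 40 = 68 ms each
Remaining 3 lookups: 3 * 68 = 204 ms
Total = 108 + 204 = 312 ms

312


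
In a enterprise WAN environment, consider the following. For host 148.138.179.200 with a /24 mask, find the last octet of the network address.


Given: IP = 148.138.179.200, prefix = /24
Subnet mask = 255.255.255.0
Last octet of IP: 200
Last octet of mask: 0
Network last octet = 200 AND 0 = 0

0


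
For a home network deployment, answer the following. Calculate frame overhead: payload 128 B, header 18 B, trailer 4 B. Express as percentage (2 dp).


Given: payload = 128 B, header = 18 B, trailer = 4 B
Overhead bytes = header + trailer = 18 + 4 = 22
Total frame = payload + overhead = 128 + 22 = 150
Overhead % = 22 / 150 * 100 = 14.6667% -> 14.67% (2 dp)

14.67


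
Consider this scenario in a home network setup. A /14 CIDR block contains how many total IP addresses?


Given: CIDR prefix /14
Host bits = 32 - 14 = 18
Total addresses = 2^18 = 262144

262144


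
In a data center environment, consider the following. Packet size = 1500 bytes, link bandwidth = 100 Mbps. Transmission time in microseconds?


Given: packet = 1500 bytes, bandwidth = 100 Mbps
Packet in bits = 1500 * 8 = 12000 bits
Bandwidth = 100 * 10^6 = 100000000 bps
Time = 12000 / 100000000 seconds
Time in us = 12000 * 10^6 / 100000000 = 120

120


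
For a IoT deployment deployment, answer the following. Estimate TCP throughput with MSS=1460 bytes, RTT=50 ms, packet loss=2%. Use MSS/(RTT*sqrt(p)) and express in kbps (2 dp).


Given: MSS = 1460 bytes, RTT = 50 ms, loss = 2%
RTT in seconds = 50 / 1000 = 0.05
Loss rate = 2% = 0.02
sqrt(loss) = sqrt(0.02) = 0.141421356237
Throughput (bytes/s) = 1460 / (0.05 * 0.141421356237) = 206475.1801
Throughput (kbps) = 206475.1801 * 8 / 1000 = 1651.801441 -> 1651.80 kbps (2 dp)

1651.80


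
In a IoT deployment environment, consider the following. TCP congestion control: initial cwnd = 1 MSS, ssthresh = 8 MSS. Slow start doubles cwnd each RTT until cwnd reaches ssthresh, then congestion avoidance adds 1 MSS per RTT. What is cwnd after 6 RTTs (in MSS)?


RTT 0: cwnd = 1 MSS (initial)
RTT 1: cwnd = 2 MSS (slow start, doubled)
RTT 2: cwnd = 4 MSS (slow start, doubled)
RTT 3: cwnd = 8 MSS (slow start, doubled)
RTT 4: cwnd = 9 MSS (congestion avoidance, +1)
RTT 5: cwnd = 10 MSS (congestion avoidance, +1)
RTT 6: cwnd = 11 MSS (congestion avoidance, +1)

11


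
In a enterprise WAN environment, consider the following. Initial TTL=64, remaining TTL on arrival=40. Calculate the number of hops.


Given: initial TTL = 64, received TTL = 40
Hops = initial TTL - received TTL
Hops = 64 - 40 = 24

24


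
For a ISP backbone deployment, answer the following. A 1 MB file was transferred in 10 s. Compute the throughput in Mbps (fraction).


Given: file = 1 MB, time = 10 s
File in Mb = 1 * 8 = 8 Mb
Throughput = 8 / 10 Mbps
Throughput = 4/5 Mbps

4/5


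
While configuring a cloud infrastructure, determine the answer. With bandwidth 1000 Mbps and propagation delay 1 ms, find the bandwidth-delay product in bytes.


Given: bandwidth = 1000 Mbps, delay = 1 ms
BDP in bits = 1000 * 10^6 * 1 / 1000
BDP in bits = 1000000
BDP in bytes = 1000000 / 8 = 125000

125000


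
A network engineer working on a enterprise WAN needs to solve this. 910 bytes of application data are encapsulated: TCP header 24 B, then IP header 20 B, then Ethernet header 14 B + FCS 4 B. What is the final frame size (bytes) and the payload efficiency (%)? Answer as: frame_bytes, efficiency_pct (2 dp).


TCP segment = 910 + 24 = 934 B
IP packet = 934 + 20 = 954 B
Ethernet frame = 954 + 14 + 4 = 972 B
Efficiency = app / frame = 910 / 972 = 0.936214 = 93.6214% -> 93.62% (2 dp)

972, 93.62


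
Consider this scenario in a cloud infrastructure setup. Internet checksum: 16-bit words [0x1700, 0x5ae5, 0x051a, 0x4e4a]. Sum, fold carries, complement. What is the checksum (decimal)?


Given words: [0x1700, 0x5ae5, 0x051a, 0x4e4a]
Step 1: Sum all words
Raw sum = 5888 + 23269 + 1306 + 20042 = 50505
One's complement = ~50505 & 0xFFFF = 15030

15030


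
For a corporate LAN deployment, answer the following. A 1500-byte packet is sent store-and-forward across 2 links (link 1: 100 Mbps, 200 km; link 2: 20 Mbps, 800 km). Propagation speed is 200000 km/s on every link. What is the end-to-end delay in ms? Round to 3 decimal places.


Packet = 1500 bytes = 12000 bits. Store-and-forward: sum (t_trans + t_prop) per link.
Link 1: t_trans = 12000/(100*10^6) s = 0.1200 ms; t_prop = 200/200000 s = 1.0000 ms; subtotal = 1.1200 ms
Link 2: t_trans = 12000/(20*10^6) s = 0.6000 ms; t_prop = 800/200000 s = 4.0000 ms; subtotal = 4.6000 ms
End-to-end = 1.1200 + 4.6000 = 5.7200 ms -> 5.720 ms (3 dp)

5.720


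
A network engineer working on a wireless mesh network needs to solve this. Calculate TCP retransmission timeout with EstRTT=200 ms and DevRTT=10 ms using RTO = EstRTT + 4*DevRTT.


Given: EstRTT = 200 ms, DevRTT = 10 ms
Timeout = EstRTT + 4 * DevRTT
4 * DevRTT = 4 * 10 = 40
Timeout = 200 + 40 = 240 ms

240


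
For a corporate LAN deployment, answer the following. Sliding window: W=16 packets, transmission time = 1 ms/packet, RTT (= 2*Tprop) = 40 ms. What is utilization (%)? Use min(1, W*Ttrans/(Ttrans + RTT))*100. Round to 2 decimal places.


Given: W = 16, Ttrans = 1 ms, RTT = 40 ms (= 2 * Tprop, Tprop = 20 ms)
Cycle time = Ttrans + RTT = 1 + 40 = 41 ms (first packet sent until its ACK returns)
W * Ttrans = 16 * 1 = 16 ms of sending per cycle
W * Ttrans / (Ttrans + RTT) = 16 / 41 = 0.390244
U = min(1, 0.390244) = 0.390244
U% = 39.02%

39.02


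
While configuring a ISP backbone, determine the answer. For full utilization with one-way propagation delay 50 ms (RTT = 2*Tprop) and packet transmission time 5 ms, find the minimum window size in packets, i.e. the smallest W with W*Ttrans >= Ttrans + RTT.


Given: Ttrans = 5 ms, RTT = 100 ms (= 2 * Tprop, Tprop = 50 ms)
Time until first ACK returns = Ttrans + RTT = 5 + 100 = 105 ms
Need W * Ttrans >= Ttrans + RTT  ->  W >= (Ttrans + RTT) / Ttrans
(Ttrans + RTT) / Ttrans = 105 / 5 = 21
W_min = ceil(21) = 21

21


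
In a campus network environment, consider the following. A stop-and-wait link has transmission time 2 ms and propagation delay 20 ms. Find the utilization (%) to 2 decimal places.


Given: Ttrans = 2 ms, Tprop = 20 ms
RTT = 2 * Tprop = 2 * 20 = 40 ms
U = Ttrans / (Ttrans + RTT)
U = 2 / (2 + 40)
U = 2 / 42 = 0.047619
U% = 4.76%

4.76


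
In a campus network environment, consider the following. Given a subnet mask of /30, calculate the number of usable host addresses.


Given: subnet mask /30
Host bits = 32 - 30 = 2
Total addresses = 2^2 = 4
Usable hosts = 4 - 2 (network + broadcast) = 2

2


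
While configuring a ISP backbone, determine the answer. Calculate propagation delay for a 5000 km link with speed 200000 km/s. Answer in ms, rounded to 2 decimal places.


Given: distance = 5000 km, speed = 200000 km/s
Delay = distance / speed = 5000 / 200000 seconds
Delay in ms = 5000 * 1000 / 200000
Delay = 25.0000 ms
Rounded to 2 dp = 25.00 ms

25.00


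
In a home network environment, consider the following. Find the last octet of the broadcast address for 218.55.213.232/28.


Given: IP = 218.55.213.232, prefix = /28
Host bits = 32 - 28 = 4
Network last octet = 232 AND mask = 224
Host part size = 2^4 - 1 = 15
Broadcast last octet = 224 OR 15 = 239

239


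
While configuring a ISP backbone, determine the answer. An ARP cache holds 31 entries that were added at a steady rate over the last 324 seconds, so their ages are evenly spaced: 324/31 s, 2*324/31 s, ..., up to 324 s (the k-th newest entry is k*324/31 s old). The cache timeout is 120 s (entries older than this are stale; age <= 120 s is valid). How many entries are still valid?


Ages are k * 324/31 s for k = 1..31 (spacing = 10.4516 s).
Entry k is valid iff k * 324/31 <= 120 iff k <= 31 * 120 / 324 = 11.4815
n_valid = floor(11.4815) = 11
(n_stale = 31 - 11 = 20)

11


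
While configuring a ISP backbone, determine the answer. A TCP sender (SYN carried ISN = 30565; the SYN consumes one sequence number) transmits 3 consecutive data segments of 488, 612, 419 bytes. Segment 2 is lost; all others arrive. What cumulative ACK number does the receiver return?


SYN uses sequence number 30565; first data byte = ISN + 1 = 30566.
Segment 1: SEQ = 30566, len = 488 B, covers [30566, 31053]
Segment 2: SEQ = 31054, len = 612 B, covers [31054, 31665] [LOST]
Segment 3: SEQ = 31666, len = 419 B, covers [31666, 32084]
In-order data received: bytes [30566, 31053] (segments 1..1).
Segment 2 missing -> gap begins at byte 31054; later segments buffered out of order.
Cumulative ACK = next expected in-order byte = 30566 + 488 = 31054

31054


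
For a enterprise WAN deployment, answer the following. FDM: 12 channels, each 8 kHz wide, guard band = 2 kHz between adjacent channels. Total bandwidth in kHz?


Given: 12 channels, 8 kHz each, guard = 2 kHz
Channel bandwidth = 12 * 8 = 96 kHz
Guard bands = 11 gaps * 2 kHz = 22 kHz
Total = 96 + 22 = 118 kHz

118


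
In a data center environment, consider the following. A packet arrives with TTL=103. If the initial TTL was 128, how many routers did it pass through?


Given: initial TTL = 128, received TTL = 103
Hops = initial TTL - received TTL
Hops = 128 - 103 = 25

25


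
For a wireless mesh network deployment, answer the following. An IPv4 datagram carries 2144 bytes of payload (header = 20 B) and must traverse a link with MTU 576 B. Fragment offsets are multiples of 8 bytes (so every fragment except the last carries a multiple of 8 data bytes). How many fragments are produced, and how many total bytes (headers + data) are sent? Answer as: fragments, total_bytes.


Max data per non-final fragment = floor((MTU - header)/8)*8 = floor((576 - 20)/8)*8 = floor(556/8)*8 = 552 B
Final fragment needs no 8-byte alignment: it can carry up to MTU - header = 556 B
Non-final fragments needed = ceil((payload - 556) / 552) = ceil(1588/552) = ceil(2.8768) = 3
Number of fragments = 3 + 1 = 4
Fragment sizes (data): 3 * 552 B + 488 B (last, 488 <= 556 OK)
Total bytes sent = payload + n_frags * header = 2144 + 4*20 = 2144 + 80 = 2224 B

4, 2224


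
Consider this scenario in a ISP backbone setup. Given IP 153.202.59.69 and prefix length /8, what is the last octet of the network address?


Given: IP = 153.202.59.69, prefix = /8
Subnet mask = 255.0.0.0
Last octet of IP: 69
Last octet of mask: 0
Network last octet = 69 AND 0 = 0

0


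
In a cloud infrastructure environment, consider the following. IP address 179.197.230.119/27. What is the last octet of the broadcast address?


Given: IP = 179.197.230.119, prefix = /27
Host bits = 32 - 27 = 5
Network last octet = 119 AND mask = 96
Host part size = 2^5 - 1 = 31
Broadcast last octet = 96 OR 31 = 127

127


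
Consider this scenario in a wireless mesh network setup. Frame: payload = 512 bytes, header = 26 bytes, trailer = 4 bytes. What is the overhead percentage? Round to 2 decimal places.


Given: payload = 512 B, header = 26 B, trailer = 4 B
Overhead bytes = header + trailer = 26 + 4 = 30
Total frame = payload + overhead = 512 + 30 = 542
Overhead % = 30 / 542 * 100 = 5.5351% -> 5.54% (2 dp)

5.54


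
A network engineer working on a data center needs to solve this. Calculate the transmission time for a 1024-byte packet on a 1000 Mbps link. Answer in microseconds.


Given: packet = 1024 bytes, bandwidth = 1000 Mbps
Packet in bits = 1024 * 8 = 8192 bits
Bandwidth = 1000 * 10^6 = 1000000000 bps
Time = 8192 / 1000000000 seconds
Time in us = 8192 * 10^6 / 1000000000 = 8.192

8.192


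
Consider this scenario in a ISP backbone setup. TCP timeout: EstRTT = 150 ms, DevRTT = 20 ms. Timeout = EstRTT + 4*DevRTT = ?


Given: EstRTT = 150 ms, DevRTT = 20 ms
Timeout = EstRTT + 4 * DevRTT
4 * DevRTT = 4 * 20 = 80
Timeout = 150 + 80 = 230 ms

230


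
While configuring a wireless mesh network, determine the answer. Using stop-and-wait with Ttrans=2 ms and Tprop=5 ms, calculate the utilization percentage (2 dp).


Given: Ttrans = 2 ms, Tprop = 5 ms
RTT = 2 * Tprop = 2 * 5 = 10 ms
U = Ttrans / (Ttrans + RTT)
U = 2 / (2 + 10)
U = 2 / 12 = 0.166667
U% = 16.67%

16.67


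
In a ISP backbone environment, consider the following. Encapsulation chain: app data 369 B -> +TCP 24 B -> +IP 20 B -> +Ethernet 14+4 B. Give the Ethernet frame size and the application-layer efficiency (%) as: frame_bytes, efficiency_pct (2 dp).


TCP segment = 369 + 24 = 393 B
IP packet = 393 + 20 = 413 B
Ethernet frame = 413 + 14 + 4 = 431 B
Efficiency = app / frame = 369 / 431 = 0.856148 = 85.6148% -> 85.61% (2 dp)

431, 85.61


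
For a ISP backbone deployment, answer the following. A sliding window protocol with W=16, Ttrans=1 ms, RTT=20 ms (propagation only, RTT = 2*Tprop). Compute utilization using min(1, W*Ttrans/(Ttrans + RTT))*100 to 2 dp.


Given: W = 16, Ttrans = 1 ms, RTT = 20 ms (= 2 * Tprop, Tprop = 10 ms)
Cycle time = Ttrans + RTT = 1 + 20 = 21 ms (first packet sent until its ACK returns)
W * Ttrans = 16 * 1 = 16 ms of sending per cycle
W * Ttrans / (Ttrans + RTT) = 16 / 21 = 0.761905
U = min(1, 0.761905) = 0.761905
U% = 76.19%

76.19


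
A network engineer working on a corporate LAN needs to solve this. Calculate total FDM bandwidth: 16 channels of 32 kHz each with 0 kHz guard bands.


Given: 16 channels, 32 kHz each, guard = 0 kHz
Channel bandwidth = 16 * 32 = 512 kHz
Guard bands = 15 gaps * 0 kHz = 0 kHz
Total = 512 + 0 = 512 kHz

512


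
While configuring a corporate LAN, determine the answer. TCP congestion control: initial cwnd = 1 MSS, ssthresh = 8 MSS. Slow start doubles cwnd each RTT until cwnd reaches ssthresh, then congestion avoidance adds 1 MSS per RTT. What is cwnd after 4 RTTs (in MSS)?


RTT 0: cwnd = 1 MSS (initial)
RTT 1: cwnd = 2 MSS (slow start, doubled)
RTT 2: cwnd = 4 MSS (slow start, doubled)
RTT 3: cwnd = 8 MSS (slow start, doubled)
RTT 4: cwnd = 9 MSS (congestion avoidance, +1)

9


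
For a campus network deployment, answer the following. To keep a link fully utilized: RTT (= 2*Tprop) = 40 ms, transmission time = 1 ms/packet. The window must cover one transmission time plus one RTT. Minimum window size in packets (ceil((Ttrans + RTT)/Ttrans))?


Given: Ttrans = 1 ms, RTT = 40 ms (= 2 * Tprop, Tprop = 20 ms)
Time until first ACK returns = Ttrans + RTT = 1 + 40 = 41 ms
Need W * Ttrans >= Ttrans + RTT  ->  W >= (Ttrans + RTT) / Ttrans
(Ttrans + RTT) / Ttrans = 41 / 1 = 41
W_min = ceil(41) = 41

41


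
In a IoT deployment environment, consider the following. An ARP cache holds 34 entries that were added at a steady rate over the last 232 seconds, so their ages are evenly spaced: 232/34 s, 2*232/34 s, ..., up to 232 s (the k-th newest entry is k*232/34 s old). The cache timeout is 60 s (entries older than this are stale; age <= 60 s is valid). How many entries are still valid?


Ages are k * 232/34 s for k = 1..34 (spacing = 6.8235 s).
Entry k is valid iff k * 232/34 <= 60 iff k <= 34 * 60 / 232 = 8.7931
n_valid = floor(8.7931) = 8
(n_stale = 34 - 8 = 26)

8


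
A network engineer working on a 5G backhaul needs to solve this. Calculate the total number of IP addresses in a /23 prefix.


Given: CIDR prefix /23
Host bits = 32 - 23 = 9
Total addresses = 2^9 = 512

512


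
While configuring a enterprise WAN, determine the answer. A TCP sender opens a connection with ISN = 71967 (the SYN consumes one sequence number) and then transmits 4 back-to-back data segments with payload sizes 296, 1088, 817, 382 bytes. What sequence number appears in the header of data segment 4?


The SYN occupies sequence number ISN = 71967, so the first data byte is ISN + 1 = 71968.
SEQ of data segment i = (ISN + 1) + sum of payload sizes of segments 1..i-1.
Segment 1: SEQ = 71968, payload = 296 bytes
Segment 2: SEQ = 72264, payload = 1088 bytes
Segment 3: SEQ = 73352, payload = 817 bytes
Segment 4: SEQ = 74169, payload = 382 bytes
SEQ of segment 4 = 71968 + 296 + 1088 + 817 = 74169

74169


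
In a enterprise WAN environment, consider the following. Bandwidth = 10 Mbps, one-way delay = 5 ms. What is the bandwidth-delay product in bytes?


Given: bandwidth = 10 Mbps, delay = 5 ms
BDP in bits = 10 * 10^6 * 5 / 1000
BDP in bits = 50000
BDP in bytes = 50000 / 8 = 6250

6250


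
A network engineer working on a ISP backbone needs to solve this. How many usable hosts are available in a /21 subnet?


Given: subnet mask /21
Host bits = 32 - 21 = 11
Total addresses = 2^11 = 2048
Usable hosts = 2048 - 2 (network + broadcast) = 2046

2046


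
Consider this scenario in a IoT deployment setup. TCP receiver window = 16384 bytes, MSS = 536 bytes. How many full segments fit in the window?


Given: RWND = 16384 bytes, MSS = 536 bytes
Full segments = floor(RWND / MSS)
Full segments = floor(16384 / 536)
Full segments = floor(30.5672) = 30

30


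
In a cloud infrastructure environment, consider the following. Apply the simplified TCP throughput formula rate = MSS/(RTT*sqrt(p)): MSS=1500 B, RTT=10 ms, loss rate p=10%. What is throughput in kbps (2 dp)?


Given: MSS = 1500 bytes, RTT = 10 ms, loss = 10%
RTT in seconds = 10 / 1000 = 0.01
Loss rate = 10% = 0.1
sqrt(loss) = sqrt(0.1) = 0.316227766017
Throughput (bytes/s) = 1500 / (0.01 * 0.316227766017) = 474341.6490
Throughput (kbps) = 474341.6490 * 8 / 1000 = 3794.733192 -> 3794.73 kbps (2 dp)

3794.73


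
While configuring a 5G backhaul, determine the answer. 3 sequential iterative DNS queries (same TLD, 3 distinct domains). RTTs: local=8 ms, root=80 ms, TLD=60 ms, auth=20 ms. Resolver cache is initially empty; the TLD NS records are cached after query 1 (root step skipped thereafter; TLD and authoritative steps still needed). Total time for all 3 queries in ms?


Lookup 1 (cold cache): local + root + TLD + auth = 8 + 80 + 60 + 20 = 168 ms
Lookups 2..3 (TLD NS cached -> skip root; new domain -> still ask TLD and auth): local + TLD + auth = 8 + 60 + 20 = 88 ms each
Remaining 2 lookups: 2 * 88 = 176 ms
Total = 168 + 176 = 344 ms

344


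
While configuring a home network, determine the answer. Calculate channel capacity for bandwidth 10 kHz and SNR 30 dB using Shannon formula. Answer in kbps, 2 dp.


Given: B = 10 kHz, SNR = 30 dB
SNR linear = 10^(30/10) = 1000
1 + SNR = 1001
log2(1001) = 9.9672262588
C = 10 * 1000 * 9.9672262588 = 99672.2626 bps
C = 99.672263 kbps -> 99.67 kbps (2 dp)

99.67


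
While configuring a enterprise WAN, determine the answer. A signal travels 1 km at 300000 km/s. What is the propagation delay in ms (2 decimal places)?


Given: distance = 1 km, speed = 300000 km/s
Delay = distance / speed = 1 / 300000 seconds
Delay in ms = 1 * 1000 / 300000
Delay = 0.0033 ms
Rounded to 2 dp = 0.00 ms

0.00


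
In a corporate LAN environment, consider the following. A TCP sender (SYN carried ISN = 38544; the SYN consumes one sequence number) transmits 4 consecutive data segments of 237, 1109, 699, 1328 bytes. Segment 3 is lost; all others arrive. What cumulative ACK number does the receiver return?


SYN uses sequence number 38544; first data byte = ISN + 1 = 38545.
Segment 1: SEQ = 38545, len = 237 B, covers [38545, 38781]
Segment 2: SEQ = 38782, len = 1109 B, covers [38782, 39890]
Segment 3: SEQ = 39891, len = 699 B, covers [39891, 40589] [LOST]
Segment 4: SEQ = 40590, len = 1328 B, covers [40590, 41917]
In-order data received: bytes [38545, 39890] (segments 1..2).
Segment 3 missing -> gap begins at byte 39891; later segments buffered out of order.
Cumulative ACK = next expected in-order byte = 38545 + 237 + 1109 = 39891

39891


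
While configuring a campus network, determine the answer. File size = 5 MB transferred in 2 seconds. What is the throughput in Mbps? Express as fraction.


Given: file = 5 MB, time = 2 s
File in Mb = 5 * 8 = 40 Mb
Throughput = 40 / 2 Mbps
Throughput = 20 Mbps

20


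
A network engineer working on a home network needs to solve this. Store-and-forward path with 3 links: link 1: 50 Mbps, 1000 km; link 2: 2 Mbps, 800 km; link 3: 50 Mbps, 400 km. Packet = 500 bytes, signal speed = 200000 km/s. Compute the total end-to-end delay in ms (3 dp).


Packet = 500 bytes = 4000 bits. Store-and-forward: sum (t_trans + t_prop) per link.
Link 1: t_trans = 4000/(50*10^6) s = 0.0800 ms; t_prop = 1000/200000 s = 5.0000 ms; subtotal = 5.0800 ms
Link 2: t_trans = 4000/(2*10^6) s = 2.0000 ms; t_prop = 800/200000 s = 4.0000 ms; subtotal = 6.0000 ms
Link 3: t_trans = 4000/(50*10^6) s = 0.0800 ms; t_prop = 400/200000 s = 2.0000 ms; subtotal = 2.0800 ms
End-to-end = 5.0800 + 6.0000 + 2.0800 = 13.1600 ms -> 13.160 ms (3 dp)

13.160


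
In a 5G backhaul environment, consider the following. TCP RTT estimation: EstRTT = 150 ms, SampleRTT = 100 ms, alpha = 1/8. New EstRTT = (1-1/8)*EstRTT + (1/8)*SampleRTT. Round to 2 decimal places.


Given: EstRTT = 150 ms, SampleRTT = 100 ms, alpha = 1/8
New EstRTT = (1 - alpha) * EstRTT + alpha * SampleRTT
(7/8) * 150 = 131.25
(1/8) * 100 = 12.5
New EstRTT = 131.25 + 12.5 = 143.75 ms -> 143.75 ms (2 dp)

143.75


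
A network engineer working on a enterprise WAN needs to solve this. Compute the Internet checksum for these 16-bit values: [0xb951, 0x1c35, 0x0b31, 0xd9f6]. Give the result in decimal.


Given words: [0xb951, 0x1c35, 0x0b31, 0xd9f6]
Step 1: Sum all words
Raw sum = 47441 + 7221 + 2865 + 55798 = 113325
Step 2: Fold carry: (47789 + 1) = 47790
One's complement = ~47790 & 0xFFFF = 17745

17745


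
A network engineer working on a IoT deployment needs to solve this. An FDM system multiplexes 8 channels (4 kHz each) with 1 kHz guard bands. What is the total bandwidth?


Given: 8 channels, 4 kHz each, guard = 1 kHz
Channel bandwidth = 8 * 4 = 32 kHz
Guard bands = 7 gaps * 1 kHz = 7 kHz
Total = 32 + 7 = 39 kHz

39


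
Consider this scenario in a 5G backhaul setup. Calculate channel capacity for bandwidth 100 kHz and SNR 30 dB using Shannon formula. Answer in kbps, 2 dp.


Given: B = 100 kHz, SNR = 30 dB
SNR linear = 10^(30/10) = 1000
1 + SNR = 1001
log2(1001) = 9.9672262588
C = 100 * 1000 * 9.9672262588 = 996722.6259 bps
C = 996.722626 kbps -> 996.72 kbps (2 dp)

996.72


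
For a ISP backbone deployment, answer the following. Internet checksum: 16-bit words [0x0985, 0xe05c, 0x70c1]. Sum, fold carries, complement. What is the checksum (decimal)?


Given words: [0x0985, 0xe05c, 0x70c1]
Step 1: Sum all words
Raw sum = 2437 + 57436 + 28865 = 88738
Step 2: Fold carry: (23202 + 1) = 23203
One's complement = ~23203 & 0xFFFF = 42332

42332


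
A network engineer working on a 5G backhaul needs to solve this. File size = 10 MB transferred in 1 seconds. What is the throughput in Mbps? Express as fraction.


Given: file = 10 MB, time = 1 s
File in Mb = 10 * 8 = 80 Mb
Throughput = 80 / 1 Mbps
Throughput = 80 Mbps

80


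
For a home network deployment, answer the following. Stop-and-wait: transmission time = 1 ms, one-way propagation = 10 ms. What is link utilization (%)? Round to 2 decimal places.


Given: Ttrans = 1 ms, Tprop = 10 ms
RTT = 2 * Tprop = 2 * 10 = 20 ms
U = Ttrans / (Ttrans + RTT)
U = 1 / (1 + 20)
U = 1 / 21 = 0.047619
U% = 4.76%

4.76


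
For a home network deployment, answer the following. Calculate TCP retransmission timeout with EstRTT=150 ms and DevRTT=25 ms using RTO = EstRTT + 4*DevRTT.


Given: EstRTT = 150 ms, DevRTT = 25 ms
Timeout = EstRTT + 4 * DevRTT
4 * DevRTT = 4 * 25 = 100
Timeout = 150 + 100 = 250 ms

250


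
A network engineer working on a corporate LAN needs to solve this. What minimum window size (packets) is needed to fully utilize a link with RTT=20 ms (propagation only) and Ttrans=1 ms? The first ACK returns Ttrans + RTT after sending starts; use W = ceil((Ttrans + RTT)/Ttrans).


Given: Ttrans = 1 ms, RTT = 20 ms (= 2 * Tprop, Tprop = 10 ms)
Time until first ACK returns = Ttrans + RTT = 1 + 20 = 21 ms
Need W * Ttrans >= Ttrans + RTT  ->  W >= (Ttrans + RTT) / Ttrans
(Ttrans + RTT) / Ttrans = 21 / 1 = 21
W_min = ceil(21) = 21

21


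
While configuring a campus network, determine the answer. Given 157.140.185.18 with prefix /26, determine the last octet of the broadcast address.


Given: IP = 157.140.185.18, prefix = /26
Host bits = 32 - 26 = 6
Network last octet = 18 AND mask = 0
Host part size = 2^6 - 1 = 63
Broadcast last octet = 0 OR 63 = 63

63


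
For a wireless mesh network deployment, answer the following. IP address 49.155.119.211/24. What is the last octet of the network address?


Given: IP = 49.155.119.211, prefix = /24
Subnet mask = 255.255.255.0
Last octet of IP: 211
Last octet of mask: 0
Network last octet = 211 AND 0 = 0

0


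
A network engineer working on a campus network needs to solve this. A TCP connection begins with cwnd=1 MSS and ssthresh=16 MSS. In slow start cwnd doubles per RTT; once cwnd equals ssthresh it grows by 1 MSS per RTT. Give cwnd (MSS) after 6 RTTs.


RTT 0: cwnd = 1 MSS (initial)
RTT 1: cwnd = 2 MSS (slow start, doubled)
RTT 2: cwnd = 4 MSS (slow start, doubled)
RTT 3: cwnd = 8 MSS (slow start, doubled)
RTT 4: cwnd = 16 MSS (slow start, doubled)
RTT 5: cwnd = 17 MSS (congestion avoidance, +1)
RTT 6: cwnd = 18 MSS (congestion avoidance, +1)

18


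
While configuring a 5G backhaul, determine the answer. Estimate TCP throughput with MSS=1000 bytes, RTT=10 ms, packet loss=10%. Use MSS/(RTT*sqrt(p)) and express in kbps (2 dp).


Given: MSS = 1000 bytes, RTT = 10 ms, loss = 10%
RTT in seconds = 10 / 1000 = 0.01
Loss rate = 10% = 0.1
sqrt(loss) = sqrt(0.1) = 0.316227766017
Throughput (bytes/s) = 1000 / (0.01 * 0.316227766017) = 316227.7660
Throughput (kbps) = 316227.7660 * 8 / 1000 = 2529.822128 -> 2529.82 kbps (2 dp)

2529.82


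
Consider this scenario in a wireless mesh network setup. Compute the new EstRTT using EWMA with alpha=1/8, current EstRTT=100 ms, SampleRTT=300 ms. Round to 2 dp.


Given: EstRTT = 100 ms, SampleRTT = 300 ms, alpha = 1/8
New EstRTT = (1 - alpha) * EstRTT + alpha * SampleRTT
(7/8) * 100 = 87.5
(1/8) * 300 = 37.5
New EstRTT = 87.5 + 37.5 = 125 ms -> 125.00 ms (2 dp)

125.00
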